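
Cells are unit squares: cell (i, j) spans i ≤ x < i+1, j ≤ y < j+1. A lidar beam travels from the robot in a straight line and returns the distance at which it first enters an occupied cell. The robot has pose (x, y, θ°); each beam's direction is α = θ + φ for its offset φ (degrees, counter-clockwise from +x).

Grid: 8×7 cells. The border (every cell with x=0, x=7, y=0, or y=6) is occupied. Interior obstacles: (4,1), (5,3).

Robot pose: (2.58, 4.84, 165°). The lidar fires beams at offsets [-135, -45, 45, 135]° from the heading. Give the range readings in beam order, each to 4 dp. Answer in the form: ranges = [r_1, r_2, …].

beam 1: φ=-135°, α=30°
  dir = (cos 30°, sin 30°) = (0.8660, 0.5000); from cell (2,4)
  next x-line at t=0.4850, next y-line at t=0.3200; Δt_x=1.1547, Δt_y=2.0000
    y: enter (2,5) at t=0.3200
    x: enter (3,5) at t=0.4850
    x: enter (4,5) at t=1.6397
    y: enter (4,6) at t=2.3200 ← occupied
  → r_1 = 2.3200
beam 2: φ=-45°, α=120°
  dir = (cos 120°, sin 120°) = (-0.5000, 0.8660); from cell (2,4)
  next x-line at t=1.1600, next y-line at t=0.1848; Δt_x=2.0000, Δt_y=1.1547
    y: enter (2,5) at t=0.1848
    x: enter (1,5) at t=1.1600
    y: enter (1,6) at t=1.3395 ← occupied
  → r_2 = 1.3395
beam 3: φ=45°, α=210°
  dir = (cos 210°, sin 210°) = (-0.8660, -0.5000); from cell (2,4)
  next x-line at t=0.6697, next y-line at t=1.6800; Δt_x=1.1547, Δt_y=2.0000
    x: enter (1,4) at t=0.6697
    y: enter (1,3) at t=1.6800
    x: enter (0,3) at t=1.8244 ← occupied
  → r_3 = 1.8244
beam 4: φ=135°, α=300°
  dir = (cos 300°, sin 300°) = (0.5000, -0.8660); from cell (2,4)
  next x-line at t=0.8400, next y-line at t=0.9699; Δt_x=2.0000, Δt_y=1.1547
    x: enter (3,4) at t=0.8400
    y: enter (3,3) at t=0.9699
    y: enter (3,2) at t=2.1246
    x: enter (4,2) at t=2.8400
    y: enter (4,1) at t=3.2793 ← occupied
  → r_4 = 3.2793

ranges = [2.3200, 1.3395, 1.8244, 3.2793]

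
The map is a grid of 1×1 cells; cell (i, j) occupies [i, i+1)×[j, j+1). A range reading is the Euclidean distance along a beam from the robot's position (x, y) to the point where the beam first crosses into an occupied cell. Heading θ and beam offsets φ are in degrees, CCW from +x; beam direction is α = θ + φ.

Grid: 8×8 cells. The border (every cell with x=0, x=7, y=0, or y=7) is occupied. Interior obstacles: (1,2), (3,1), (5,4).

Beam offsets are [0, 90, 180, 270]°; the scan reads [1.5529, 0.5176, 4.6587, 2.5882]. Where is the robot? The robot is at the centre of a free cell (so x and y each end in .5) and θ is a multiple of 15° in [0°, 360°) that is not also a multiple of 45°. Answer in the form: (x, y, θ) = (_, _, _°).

Candidates: 33 free-cell centres × 16 headings = 528 poses. Raycast each; keep the one whose scan matches to 4 dp.
  (4.5, 3.5, 15°): beam 1 = 2.5882 ≠ 1.5529 ✗
  (4.5, 4.5, 105°): beam 1 = 2.5882 ≠ 1.5529 ✗
  (4.5, 4.5, 15°): beam 1 = 0.5176 ≠ 1.5529 ✗
  (4.5, 4.5, 285°): beam 1 = 3.6235 ≠ 1.5529 ✗
  …
  (5.5, 3.5, 345°): r_1=1.5529, r_2=0.5176, r_3=4.6587, r_4=2.5882 — all match ✓
Only this pose fits every beam.

(x, y, θ) = (5.5, 3.5, 345°)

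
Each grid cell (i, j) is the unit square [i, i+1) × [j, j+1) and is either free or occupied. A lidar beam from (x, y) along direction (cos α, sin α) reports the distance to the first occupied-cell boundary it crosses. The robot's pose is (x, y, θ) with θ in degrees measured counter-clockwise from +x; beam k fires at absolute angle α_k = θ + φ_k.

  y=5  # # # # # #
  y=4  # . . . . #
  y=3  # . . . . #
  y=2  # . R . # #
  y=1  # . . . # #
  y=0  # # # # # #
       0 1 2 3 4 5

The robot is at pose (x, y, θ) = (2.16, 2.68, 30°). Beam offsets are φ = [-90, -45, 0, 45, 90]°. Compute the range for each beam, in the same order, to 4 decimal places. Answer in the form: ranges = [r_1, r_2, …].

ranges = [1.9399, 1.9049, 3.2793, 2.4018, 2.3200]

beam 1: φ=-90°, α=300°
  dir = (cos 300°, sin 300°) = (0.5000, -0.8660); from cell (2,2)
  next x-line at t=1.6800, next y-line at t=0.7852; Δt_x=2.0000, Δt_y=1.1547
    y: enter (2,1) at t=0.7852
    x: enter (3,1) at t=1.6800
    y: enter (3,0) at t=1.9399 ← occupied
  → r_1 = 1.9399
beam 2: φ=-45°, α=345°
  dir = (cos 345°, sin 345°) = (0.9659, -0.2588); from cell (2,2)
  next x-line at t=0.8696, next y-line at t=2.6273; Δt_x=1.0353, Δt_y=3.8637
    x: enter (3,2) at t=0.8696
    x: enter (4,2) at t=1.9049 ← occupied
  → r_2 = 1.9049
beam 3: φ=0°, α=30°
  dir = (cos 30°, sin 30°) = (0.8660, 0.5000); from cell (2,2)
  next x-line at t=0.9699, next y-line at t=0.6400; Δt_x=1.1547, Δt_y=2.0000
    y: enter (2,3) at t=0.6400
    x: enter (3,3) at t=0.9699
    x: enter (4,3) at t=2.1246
    y: enter (4,4) at t=2.6400
    x: enter (5,4) at t=3.2793 ← occupied
  → r_3 = 3.2793
beam 4: φ=45°, α=75°
  dir = (cos 75°, sin 75°) = (0.2588, 0.9659); from cell (2,2)
  next x-line at t=3.2455, next y-line at t=0.3313; Δt_x=3.8637, Δt_y=1.0353
    y: enter (2,3) at t=0.3313
    y: enter (2,4) at t=1.3666
    y: enter (2,5) at t=2.4018 ← occupied
  → r_4 = 2.4018
beam 5: φ=90°, α=120°
  dir = (cos 120°, sin 120°) = (-0.5000, 0.8660); from cell (2,2)
  next x-line at t=0.3200, next y-line at t=0.3695; Δt_x=2.0000, Δt_y=1.1547
    x: enter (1,2) at t=0.3200
    y: enter (1,3) at t=0.3695
    y: enter (1,4) at t=1.5242
    x: enter (0,4) at t=2.3200 ← occupied
  → r_5 = 2.3200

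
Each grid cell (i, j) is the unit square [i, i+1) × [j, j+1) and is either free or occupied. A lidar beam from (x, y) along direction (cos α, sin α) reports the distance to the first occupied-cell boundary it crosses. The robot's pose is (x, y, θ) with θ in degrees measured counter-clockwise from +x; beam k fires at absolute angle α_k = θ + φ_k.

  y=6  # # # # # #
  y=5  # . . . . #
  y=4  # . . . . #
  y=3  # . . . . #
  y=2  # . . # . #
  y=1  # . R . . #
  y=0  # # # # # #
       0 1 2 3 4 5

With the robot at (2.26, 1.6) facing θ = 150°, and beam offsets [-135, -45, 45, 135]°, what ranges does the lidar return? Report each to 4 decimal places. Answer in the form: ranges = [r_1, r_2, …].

beam 1: φ=-135°, α=15°
  cosα=0.9659 sinα=0.2588 | (2,1) | tMaxX 0.7661 tMaxY 1.5455 | tΔX 1.0353 tΔY 3.8637
    t=0.7661 [x] (3,1)
    t=1.5455 [y] (3,2) — stop
  → r_1 = 1.5455
beam 2: φ=-45°, α=105°
  cosα=-0.2588 sinα=0.9659 | (2,1) | tMaxX 1.0046 tMaxY 0.4141 | tΔX 3.8637 tΔY 1.0353
    t=0.4141 [y] (2,2)
    t=1.0046 [x] (1,2)
    t=1.4494 [y] (1,3)
    t=2.4847 [y] (1,4)
    t=3.5199 [y] (1,5)
    t=4.5552 [y] (1,6) — stop
  → r_2 = 4.5552
beam 3: φ=45°, α=195°
  cosα=-0.9659 sinα=-0.2588 | (2,1) | tMaxX 0.2692 tMaxY 2.3182 | tΔX 1.0353 tΔY 3.8637
    t=0.2692 [x] (1,1)
    t=1.3044 [x] (0,1) — stop
  → r_3 = 1.3044
beam 4: φ=135°, α=285°
  cosα=0.2588 sinα=-0.9659 | (2,1) | tMaxX 2.8591 tMaxY 0.6212 | tΔX 3.8637 tΔY 1.0353
    t=0.6212 [y] (2,0) — stop
  → r_4 = 0.6212

ranges = [1.5455, 4.5552, 1.3044, 0.6212]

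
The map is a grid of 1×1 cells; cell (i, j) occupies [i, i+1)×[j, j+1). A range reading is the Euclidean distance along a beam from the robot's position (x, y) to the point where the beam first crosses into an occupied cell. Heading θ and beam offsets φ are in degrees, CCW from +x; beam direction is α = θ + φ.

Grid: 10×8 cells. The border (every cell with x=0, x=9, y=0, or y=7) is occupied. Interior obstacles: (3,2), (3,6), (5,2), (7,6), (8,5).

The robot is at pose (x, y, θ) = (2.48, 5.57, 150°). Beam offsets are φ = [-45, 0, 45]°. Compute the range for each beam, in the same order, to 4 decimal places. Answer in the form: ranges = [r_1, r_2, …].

ranges = [1.4804, 1.7090, 1.5322]

beam 1: φ=-45°, α=105°
  direction (-0.2588, 0.9659); cell (2,5); t to first gridline: x 1.8546, y 0.4452 (then +3.8637 / +1.0353)
    (2,6) via y @ 0.4452
    (2,7) via y @ 1.4804  # hit
  → r_1 = 1.4804
beam 2: φ=0°, α=150°
  direction (-0.8660, 0.5000); cell (2,5); t to first gridline: x 0.5543, y 0.8600 (then +1.1547 / +2.0000)
    (1,5) via x @ 0.5543
    (1,6) via y @ 0.8600
    (0,6) via x @ 1.7090  # hit
  → r_2 = 1.7090
beam 3: φ=45°, α=195°
  direction (-0.9659, -0.2588); cell (2,5); t to first gridline: x 0.4969, y 2.2023 (then +1.0353 / +3.8637)
    (1,5) via x @ 0.4969
    (0,5) via x @ 1.5322  # hit
  → r_3 = 1.5322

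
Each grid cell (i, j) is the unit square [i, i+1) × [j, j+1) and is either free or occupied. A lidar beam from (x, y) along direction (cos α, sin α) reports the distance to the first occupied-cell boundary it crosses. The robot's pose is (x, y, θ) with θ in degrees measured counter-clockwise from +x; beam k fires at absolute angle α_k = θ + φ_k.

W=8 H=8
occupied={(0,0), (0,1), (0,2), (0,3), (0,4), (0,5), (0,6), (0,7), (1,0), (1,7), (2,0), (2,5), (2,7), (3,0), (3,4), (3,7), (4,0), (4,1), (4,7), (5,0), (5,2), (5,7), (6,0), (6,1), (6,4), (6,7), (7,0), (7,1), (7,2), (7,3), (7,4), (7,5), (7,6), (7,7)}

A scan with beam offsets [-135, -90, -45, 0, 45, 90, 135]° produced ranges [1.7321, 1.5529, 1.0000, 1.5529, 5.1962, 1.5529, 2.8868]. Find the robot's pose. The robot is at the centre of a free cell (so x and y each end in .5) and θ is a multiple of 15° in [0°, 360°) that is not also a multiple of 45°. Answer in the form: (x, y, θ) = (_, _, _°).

(x, y, θ) = (3.5, 2.5, 15°)

The pose lattice has 30·16 = 480 candidates. Test each by forward raycasting.
  (6.5, 5.5, 255°): beam 2 = 5.6940 ≠ 1.5529 ✗
  (1.5, 3.5, 285°): beam 1 = 0.5774 ≠ 1.7321 ✗
  (6.5, 5.5, 240°): beam 1 = 1.5529 ≠ 1.7321 ✗
  (1.5, 3.5, 120°): beam 1 = 3.6235 ≠ 1.7321 ✗
  …
  (3.5, 2.5, 15°): r_1=1.7321, r_2=1.5529, r_3=1.0000, r_4=1.5529, r_5=5.1962, r_6=1.5529, r_7=2.8868 — all match ✓
Unique over the lattice → pose = (3.5, 2.5, 15°).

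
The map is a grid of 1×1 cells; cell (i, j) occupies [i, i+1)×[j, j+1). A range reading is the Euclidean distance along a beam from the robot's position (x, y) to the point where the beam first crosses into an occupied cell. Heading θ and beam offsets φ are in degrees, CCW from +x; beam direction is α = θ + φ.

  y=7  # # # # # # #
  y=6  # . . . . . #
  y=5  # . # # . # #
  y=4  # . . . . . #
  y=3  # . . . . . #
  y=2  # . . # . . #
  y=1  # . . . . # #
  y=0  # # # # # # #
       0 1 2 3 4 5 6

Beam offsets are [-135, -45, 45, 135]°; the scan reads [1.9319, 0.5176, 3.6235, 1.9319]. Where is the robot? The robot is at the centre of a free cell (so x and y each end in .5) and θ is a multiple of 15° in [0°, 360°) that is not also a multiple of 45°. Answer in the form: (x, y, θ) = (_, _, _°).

(x, y, θ) = (1.5, 4.5, 240°)

The pose lattice has 25·16 = 400 candidates. Test each by forward raycasting.
  (4.5, 3.5, 105°): beam 1 = 1.7321 ≠ 1.9319 ✗
  (3.5, 3.5, 330°): beam 1 = 2.5882 ≠ 1.9319 ✗
  (3.5, 6.5, 15°): beam 1 = 0.5774 ≠ 1.9319 ✗
  (1.5, 6.5, 150°): beam 3 = 0.5176 ≠ 3.6235 ✗
  (5.5, 2.5, 105°): beam 1 = 0.5774 ≠ 1.9319 ✗
  …
  (1.5, 4.5, 240°): r_1=1.9319, r_2=0.5176, r_3=3.6235, r_4=1.9319 — all match ✓
Only this pose fits every beam.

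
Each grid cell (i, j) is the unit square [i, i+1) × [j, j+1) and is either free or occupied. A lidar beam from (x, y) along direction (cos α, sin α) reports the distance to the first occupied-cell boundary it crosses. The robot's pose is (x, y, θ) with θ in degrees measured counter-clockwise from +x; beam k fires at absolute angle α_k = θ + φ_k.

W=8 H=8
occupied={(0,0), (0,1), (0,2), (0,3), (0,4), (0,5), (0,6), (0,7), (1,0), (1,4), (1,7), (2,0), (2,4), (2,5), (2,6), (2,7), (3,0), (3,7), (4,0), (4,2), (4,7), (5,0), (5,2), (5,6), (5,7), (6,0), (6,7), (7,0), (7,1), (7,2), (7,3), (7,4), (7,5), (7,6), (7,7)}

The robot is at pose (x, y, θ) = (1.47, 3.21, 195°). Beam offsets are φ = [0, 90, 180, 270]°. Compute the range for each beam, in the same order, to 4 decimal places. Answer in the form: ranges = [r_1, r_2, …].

ranges = [0.4866, 2.2880, 5.7251, 0.8179]

beam 1: φ=0°, α=195°
  d=(-0.9659,-0.2588)  start (1,3)  tX=0.4866 tY=0.8114  stride 1/|dx|=1.0353 1/|dy|=3.8637
    cross x-line → (0,3), t=0.4866 (wall)
  → r_1 = 0.4866
beam 2: φ=90°, α=285°
  d=(0.2588,-0.9659)  start (1,3)  tX=2.0478 tY=0.2174  stride 1/|dx|=3.8637 1/|dy|=1.0353
    cross y-line → (1,2), t=0.2174
    cross y-line → (1,1), t=1.2527
    cross x-line → (2,1), t=2.0478
    cross y-line → (2,0), t=2.2880 (wall)
  → r_2 = 2.2880
beam 3: φ=180°, α=15°
  d=(0.9659,0.2588)  start (1,3)  tX=0.5487 tY=3.0523  stride 1/|dx|=1.0353 1/|dy|=3.8637
    cross x-line → (2,3), t=0.5487
    cross x-line → (3,3), t=1.5840
    cross x-line → (4,3), t=2.6192
    cross y-line → (4,4), t=3.0523
    cross x-line → (5,4), t=3.6545
    cross x-line → (6,4), t=4.6898
    cross x-line → (7,4), t=5.7251 (wall)
  → r_3 = 5.7251
beam 4: φ=270°, α=105°
  d=(-0.2588,0.9659)  start (1,3)  tX=1.8159 tY=0.8179  stride 1/|dx|=3.8637 1/|dy|=1.0353
    cross y-line → (1,4), t=0.8179 (wall)
  → r_4 = 0.8179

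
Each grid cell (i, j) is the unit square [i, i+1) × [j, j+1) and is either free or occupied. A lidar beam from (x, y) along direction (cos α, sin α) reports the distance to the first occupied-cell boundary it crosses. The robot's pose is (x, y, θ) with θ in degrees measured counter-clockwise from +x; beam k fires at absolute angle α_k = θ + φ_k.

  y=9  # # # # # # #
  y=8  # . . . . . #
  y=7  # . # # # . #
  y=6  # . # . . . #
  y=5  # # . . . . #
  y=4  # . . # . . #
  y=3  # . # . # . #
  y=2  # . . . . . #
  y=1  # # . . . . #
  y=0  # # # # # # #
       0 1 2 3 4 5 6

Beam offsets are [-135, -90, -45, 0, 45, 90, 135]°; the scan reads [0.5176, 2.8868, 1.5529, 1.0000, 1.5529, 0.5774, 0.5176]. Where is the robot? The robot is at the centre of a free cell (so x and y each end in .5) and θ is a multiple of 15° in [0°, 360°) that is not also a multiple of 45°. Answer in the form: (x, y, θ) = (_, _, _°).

Candidates: 31 free-cell centres × 16 headings = 496 poses. Raycast each; keep the one whose scan matches to 4 dp.
  (2.5, 2.5, 300°): beam 1 = 1.5529 ≠ 0.5176 ✗
  (1.5, 8.5, 120°): beam 1 = 1.9319 ≠ 0.5176 ✗
  (3.5, 3.5, 150°): beam 2 = 0.5774 ≠ 2.8868 ✗
  …
  (2.5, 4.5, 150°): r_1=0.5176, r_2=2.8868, r_3=1.5529, r_4=1.0000, r_5=1.5529, r_6=0.5774, r_7=0.5176 — all match ✓
Only this pose fits every beam.

(x, y, θ) = (2.5, 4.5, 150°)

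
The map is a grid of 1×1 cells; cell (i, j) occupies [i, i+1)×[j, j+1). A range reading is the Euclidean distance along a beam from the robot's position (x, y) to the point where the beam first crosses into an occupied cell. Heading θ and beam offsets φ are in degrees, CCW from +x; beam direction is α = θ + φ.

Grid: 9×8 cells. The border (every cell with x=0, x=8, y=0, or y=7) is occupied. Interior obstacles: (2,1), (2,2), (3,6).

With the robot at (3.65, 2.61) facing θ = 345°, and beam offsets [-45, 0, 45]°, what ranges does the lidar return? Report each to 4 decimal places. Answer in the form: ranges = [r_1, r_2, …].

ranges = [1.8591, 4.5035, 5.0229]

beam 1: φ=-45°, α=300°
  direction (0.5000, -0.8660); cell (3,2); t to first gridline: x 0.7000, y 0.7044 (then +2.0000 / +1.1547)
    (4,2) via x @ 0.7000
    (4,1) via y @ 0.7044
    (4,0) via y @ 1.8591  # hit
  → r_1 = 1.8591
beam 2: φ=0°, α=345°
  direction (0.9659, -0.2588); cell (3,2); t to first gridline: x 0.3623, y 2.3569 (then +1.0353 / +3.8637)
    (4,2) via x @ 0.3623
    (5,2) via x @ 1.3976
    (5,1) via y @ 2.3569
    (6,1) via x @ 2.4329
    (7,1) via x @ 3.4682
    (8,1) via x @ 4.5035  # hit
  → r_2 = 4.5035
beam 3: φ=45°, α=30°
  direction (0.8660, 0.5000); cell (3,2); t to first gridline: x 0.4041, y 0.7800 (then +1.1547 / +2.0000)
    (4,2) via x @ 0.4041
    (4,3) via y @ 0.7800
    (5,3) via x @ 1.5588
    (6,3) via x @ 2.7135
    (6,4) via y @ 2.7800
    (7,4) via x @ 3.8682
    (7,5) via y @ 4.7800
    (8,5) via x @ 5.0229  # hit
  → r_3 = 5.0229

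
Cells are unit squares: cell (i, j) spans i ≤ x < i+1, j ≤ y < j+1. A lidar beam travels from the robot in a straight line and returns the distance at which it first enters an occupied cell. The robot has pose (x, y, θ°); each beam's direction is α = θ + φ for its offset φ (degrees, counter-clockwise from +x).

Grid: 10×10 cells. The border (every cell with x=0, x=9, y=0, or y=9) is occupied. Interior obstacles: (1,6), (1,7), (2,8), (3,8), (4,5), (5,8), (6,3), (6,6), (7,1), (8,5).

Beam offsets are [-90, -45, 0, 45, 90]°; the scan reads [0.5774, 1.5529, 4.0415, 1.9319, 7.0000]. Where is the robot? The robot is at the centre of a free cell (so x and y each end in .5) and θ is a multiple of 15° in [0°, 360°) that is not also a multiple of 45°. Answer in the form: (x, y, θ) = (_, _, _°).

(x, y, θ) = (5.5, 1.5, 30°)

The pose lattice has 54·16 = 864 candidates. Test each by forward raycasting.
  (2.5, 4.5, 330°): beam 1 = 3.0000 ≠ 0.5774 ✗
  (7.5, 3.5, 150°): beam 1 = 1.7321 ≠ 0.5774 ✗
  (3.5, 3.5, 210°): beam 1 = 3.0000 ≠ 0.5774 ✗
  …
  (5.5, 1.5, 30°): r_1=0.5774, r_2=1.5529, r_3=4.0415, r_4=1.9319, r_5=7.0000 — all match ✓
No second candidate reproduces the full scan.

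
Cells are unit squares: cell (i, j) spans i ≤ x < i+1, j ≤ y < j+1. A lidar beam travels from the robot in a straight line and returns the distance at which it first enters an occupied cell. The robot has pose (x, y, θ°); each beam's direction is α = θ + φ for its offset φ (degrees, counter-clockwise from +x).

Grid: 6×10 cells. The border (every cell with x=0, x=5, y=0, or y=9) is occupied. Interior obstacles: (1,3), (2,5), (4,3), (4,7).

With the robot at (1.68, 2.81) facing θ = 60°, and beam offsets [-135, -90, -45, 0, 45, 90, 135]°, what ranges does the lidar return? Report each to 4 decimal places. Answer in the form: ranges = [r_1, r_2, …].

ranges = [1.8738, 3.6200, 2.4018, 0.2194, 0.1967, 0.3800, 0.7040]

beam 1: φ=-135°, α=285°
  direction (0.2588, -0.9659); cell (1,2); t to first gridline: x 1.2364, y 0.8386 (then +3.8637 / +1.0353)
    (1,1) via y @ 0.8386
    (2,1) via x @ 1.2364
    (2,0) via y @ 1.8738  # hit
  → r_1 = 1.8738
beam 2: φ=-90°, α=330°
  direction (0.8660, -0.5000); cell (1,2); t to first gridline: x 0.3695, y 1.6200 (then +1.1547 / +2.0000)
    (2,2) via x @ 0.3695
    (3,2) via x @ 1.5242
    (3,1) via y @ 1.6200
    (4,1) via x @ 2.6789
    (4,0) via y @ 3.6200  # hit
  → r_2 = 3.6200
beam 3: φ=-45°, α=15°
  direction (0.9659, 0.2588); cell (1,2); t to first gridline: x 0.3313, y 0.7341 (then +1.0353 / +3.8637)
    (2,2) via x @ 0.3313
    (2,3) via y @ 0.7341
    (3,3) via x @ 1.3666
    (4,3) via x @ 2.4018  # hit
  → r_3 = 2.4018
beam 4: φ=0°, α=60°
  direction (0.5000, 0.8660); cell (1,2); t to first gridline: x 0.6400, y 0.2194 (then +2.0000 / +1.1547)
    (1,3) via y @ 0.2194  # hit
  → r_4 = 0.2194
beam 5: φ=45°, α=105°
  direction (-0.2588, 0.9659); cell (1,2); t to first gridline: x 2.6273, y 0.1967 (then +3.8637 / +1.0353)
    (1,3) via y @ 0.1967  # hit
  → r_5 = 0.1967
beam 6: φ=90°, α=150°
  direction (-0.8660, 0.5000); cell (1,2); t to first gridline: x 0.7852, y 0.3800 (then +1.1547 / +2.0000)
    (1,3) via y @ 0.3800  # hit
  → r_6 = 0.3800
beam 7: φ=135°, α=195°
  direction (-0.9659, -0.2588); cell (1,2); t to first gridline: x 0.7040, y 3.1296 (then +1.0353 / +3.8637)
    (0,2) via x @ 0.7040  # hit
  → r_7 = 0.7040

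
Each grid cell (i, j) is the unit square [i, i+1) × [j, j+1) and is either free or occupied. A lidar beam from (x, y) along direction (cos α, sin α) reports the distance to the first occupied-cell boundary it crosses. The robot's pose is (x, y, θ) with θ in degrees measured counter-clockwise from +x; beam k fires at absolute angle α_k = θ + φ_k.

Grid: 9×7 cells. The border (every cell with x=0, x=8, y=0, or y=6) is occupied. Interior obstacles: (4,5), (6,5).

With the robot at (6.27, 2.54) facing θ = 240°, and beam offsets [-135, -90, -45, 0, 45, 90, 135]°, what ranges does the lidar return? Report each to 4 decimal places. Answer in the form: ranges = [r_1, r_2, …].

beam 1: φ=-135°, α=105°
  direction (-0.2588, 0.9659); cell (6,2); t to first gridline: x 1.0432, y 0.4762 (then +3.8637 / +1.0353)
    (6,3) via y @ 0.4762
    (5,3) via x @ 1.0432
    (5,4) via y @ 1.5115
    (5,5) via y @ 2.5468
    (5,6) via y @ 3.5821  # hit
  → r_1 = 3.5821
beam 2: φ=-90°, α=150°
  direction (-0.8660, 0.5000); cell (6,2); t to first gridline: x 0.3118, y 0.9200 (then +1.1547 / +2.0000)
    (5,2) via x @ 0.3118
    (5,3) via y @ 0.9200
    (4,3) via x @ 1.4665
    (3,3) via x @ 2.6212
    (3,4) via y @ 2.9200
    (2,4) via x @ 3.7759
    (2,5) via y @ 4.9200
    (1,5) via x @ 4.9306
    (0,5) via x @ 6.0853  # hit
  → r_2 = 6.0853
beam 3: φ=-45°, α=195°
  direction (-0.9659, -0.2588); cell (6,2); t to first gridline: x 0.2795, y 2.0864 (then +1.0353 / +3.8637)
    (5,2) via x @ 0.2795
    (4,2) via x @ 1.3148
    (4,1) via y @ 2.0864
    (3,1) via x @ 2.3501
    (2,1) via x @ 3.3854
    (1,1) via x @ 4.4206
    (0,1) via x @ 5.4559  # hit
  → r_3 = 5.4559
beam 4: φ=0°, α=240°
  direction (-0.5000, -0.8660); cell (6,2); t to first gridline: x 0.5400, y 0.6235 (then +2.0000 / +1.1547)
    (5,2) via x @ 0.5400
    (5,1) via y @ 0.6235
    (5,0) via y @ 1.7782  # hit
  → r_4 = 1.7782
beam 5: φ=45°, α=285°
  direction (0.2588, -0.9659); cell (6,2); t to first gridline: x 2.8205, y 0.5590 (then +3.8637 / +1.0353)
    (6,1) via y @ 0.5590
    (6,0) via y @ 1.5943  # hit
  → r_5 = 1.5943
beam 6: φ=90°, α=330°
  direction (0.8660, -0.5000); cell (6,2); t to first gridline: x 0.8429, y 1.0800 (then +1.1547 / +2.0000)
    (7,2) via x @ 0.8429
    (7,1) via y @ 1.0800
    (8,1) via x @ 1.9976  # hit
  → r_6 = 1.9976
beam 7: φ=135°, α=15°
  direction (0.9659, 0.2588); cell (6,2); t to first gridline: x 0.7558, y 1.7773 (then +1.0353 / +3.8637)
    (7,2) via x @ 0.7558
    (7,3) via y @ 1.7773
    (8,3) via x @ 1.7910  # hit
  → r_7 = 1.7910

ranges = [3.5821, 6.0853, 5.4559, 1.7782, 1.5943, 1.9976, 1.7910]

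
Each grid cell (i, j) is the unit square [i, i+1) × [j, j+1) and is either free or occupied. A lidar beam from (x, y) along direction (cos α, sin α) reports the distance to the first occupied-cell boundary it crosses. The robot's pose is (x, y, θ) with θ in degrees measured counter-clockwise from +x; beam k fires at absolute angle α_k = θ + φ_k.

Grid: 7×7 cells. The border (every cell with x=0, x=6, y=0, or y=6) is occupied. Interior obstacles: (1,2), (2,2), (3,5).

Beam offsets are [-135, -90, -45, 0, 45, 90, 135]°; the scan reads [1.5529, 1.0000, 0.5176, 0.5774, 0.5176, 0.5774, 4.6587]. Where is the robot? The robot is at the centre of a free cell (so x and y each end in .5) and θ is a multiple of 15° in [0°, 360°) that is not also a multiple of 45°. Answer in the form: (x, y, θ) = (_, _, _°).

(x, y, θ) = (4.5, 5.5, 120°)

Candidates: 22 free-cell centres × 16 headings = 352 poses. Raycast each; keep the one whose scan matches to 4 dp.
  (4.5, 4.5, 165°): beam 1 = 1.7321 ≠ 1.5529 ✗
  (1.5, 4.5, 150°): beam 1 = 1.9319 ≠ 1.5529 ✗
  (2.5, 1.5, 15°): beam 1 = 0.5774 ≠ 1.5529 ✗
  (1.5, 3.5, 15°): beam 1 = 0.5774 ≠ 1.5529 ✗
  …
  (4.5, 5.5, 120°): r_1=1.5529, r_2=1.0000, r_3=0.5176, r_4=0.5774, r_5=0.5176, r_6=0.5774, r_7=4.6587 — all match ✓
Unique over the lattice → pose = (4.5, 5.5, 120°).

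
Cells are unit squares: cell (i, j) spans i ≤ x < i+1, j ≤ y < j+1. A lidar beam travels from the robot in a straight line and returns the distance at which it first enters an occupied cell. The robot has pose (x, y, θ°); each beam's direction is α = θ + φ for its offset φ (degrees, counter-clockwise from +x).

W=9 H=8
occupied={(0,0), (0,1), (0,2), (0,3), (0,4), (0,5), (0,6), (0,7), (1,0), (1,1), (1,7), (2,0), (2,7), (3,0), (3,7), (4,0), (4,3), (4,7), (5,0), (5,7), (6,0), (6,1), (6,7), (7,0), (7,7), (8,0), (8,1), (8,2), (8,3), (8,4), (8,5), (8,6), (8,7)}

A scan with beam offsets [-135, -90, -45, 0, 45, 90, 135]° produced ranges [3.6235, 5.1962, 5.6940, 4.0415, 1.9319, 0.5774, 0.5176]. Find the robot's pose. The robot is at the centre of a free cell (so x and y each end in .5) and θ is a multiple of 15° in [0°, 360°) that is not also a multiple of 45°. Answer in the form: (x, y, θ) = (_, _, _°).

The pose lattice has 39·16 = 624 candidates. Test each by forward raycasting.
  (2.5, 6.5, 60°): beam 1 = 5.6940 ≠ 3.6235 ✗
  (5.5, 6.5, 105°): beam 1 = 2.8868 ≠ 3.6235 ✗
  (1.5, 3.5, 165°): beam 1 = 7.0000 ≠ 3.6235 ✗
  …
  (4.5, 6.5, 330°): r_1=3.6235, r_2=5.1962, r_3=5.6940, r_4=4.0415, r_5=1.9319, r_6=0.5774, r_7=0.5176 — all match ✓
No second candidate reproduces the full scan.

(x, y, θ) = (4.5, 6.5, 330°)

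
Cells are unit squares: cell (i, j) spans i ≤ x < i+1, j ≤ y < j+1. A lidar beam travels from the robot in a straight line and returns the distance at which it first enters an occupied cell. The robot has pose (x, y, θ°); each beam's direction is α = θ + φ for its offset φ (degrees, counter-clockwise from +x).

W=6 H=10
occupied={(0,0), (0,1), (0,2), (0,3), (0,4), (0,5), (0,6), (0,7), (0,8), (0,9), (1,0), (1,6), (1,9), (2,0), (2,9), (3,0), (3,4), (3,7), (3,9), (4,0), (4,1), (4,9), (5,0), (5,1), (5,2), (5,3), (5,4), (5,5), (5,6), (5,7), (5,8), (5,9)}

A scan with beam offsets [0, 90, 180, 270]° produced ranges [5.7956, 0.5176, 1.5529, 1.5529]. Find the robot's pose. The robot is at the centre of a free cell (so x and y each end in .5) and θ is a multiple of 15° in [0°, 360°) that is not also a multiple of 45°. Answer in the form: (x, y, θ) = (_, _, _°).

(x, y, θ) = (2.5, 7.5, 255°)

Enumerate (i+0.5, j+0.5, θ) over the 28 free cells and 16 admissible headings. For each, cast all 4 beams and compare to the given ranges.
  (3.5, 1.5, 255°): beam 1 = 0.5176 ≠ 5.7956 ✗
  (4.5, 8.5, 105°): beam 1 = 0.5176 ≠ 5.7956 ✗
  (2.5, 5.5, 240°): beam 1 = 3.0000 ≠ 5.7956 ✗
  (3.5, 8.5, 195°): beam 1 = 2.5882 ≠ 5.7956 ✗
  …
  (2.5, 7.5, 255°): r_1=5.7956, r_2=0.5176, r_3=1.5529, r_4=1.5529 — all match ✓
Only this pose fits every beam.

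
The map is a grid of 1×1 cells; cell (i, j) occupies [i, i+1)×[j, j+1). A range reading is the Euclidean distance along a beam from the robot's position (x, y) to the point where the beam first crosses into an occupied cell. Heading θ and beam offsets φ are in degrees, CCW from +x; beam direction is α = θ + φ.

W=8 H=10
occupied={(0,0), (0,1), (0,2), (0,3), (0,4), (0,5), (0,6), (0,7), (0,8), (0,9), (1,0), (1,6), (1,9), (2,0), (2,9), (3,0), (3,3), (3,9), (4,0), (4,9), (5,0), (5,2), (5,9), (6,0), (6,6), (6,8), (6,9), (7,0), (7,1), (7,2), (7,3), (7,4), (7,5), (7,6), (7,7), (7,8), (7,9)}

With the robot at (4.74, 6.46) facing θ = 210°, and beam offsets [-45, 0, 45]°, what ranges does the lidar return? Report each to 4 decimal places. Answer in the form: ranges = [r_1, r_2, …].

beam 1: φ=-45°, α=165°
  cosα=-0.9659 sinα=0.2588 | (4,6) | tMaxX 0.7661 tMaxY 2.0864 | tΔX 1.0353 tΔY 3.8637
    t=0.7661 [x] (3,6)
    t=1.8014 [x] (2,6)
    t=2.0864 [y] (2,7)
    t=2.8367 [x] (1,7)
    t=3.8719 [x] (0,7) — stop
  → r_1 = 3.8719
beam 2: φ=0°, α=210°
  cosα=-0.8660 sinα=-0.5000 | (4,6) | tMaxX 0.8545 tMaxY 0.9200 | tΔX 1.1547 tΔY 2.0000
    t=0.8545 [x] (3,6)
    t=0.9200 [y] (3,5)
    t=2.0092 [x] (2,5)
    t=2.9200 [y] (2,4)
    t=3.1639 [x] (1,4)
    t=4.3186 [x] (0,4) — stop
  → r_2 = 4.3186
beam 3: φ=45°, α=255°
  cosα=-0.2588 sinα=-0.9659 | (4,6) | tMaxX 2.8591 tMaxY 0.4762 | tΔX 3.8637 tΔY 1.0353
    t=0.4762 [y] (4,5)
    t=1.5115 [y] (4,4)
    t=2.5468 [y] (4,3)
    t=2.8591 [x] (3,3) — stop
  → r_3 = 2.8591

ranges = [3.8719, 4.3186, 2.8591]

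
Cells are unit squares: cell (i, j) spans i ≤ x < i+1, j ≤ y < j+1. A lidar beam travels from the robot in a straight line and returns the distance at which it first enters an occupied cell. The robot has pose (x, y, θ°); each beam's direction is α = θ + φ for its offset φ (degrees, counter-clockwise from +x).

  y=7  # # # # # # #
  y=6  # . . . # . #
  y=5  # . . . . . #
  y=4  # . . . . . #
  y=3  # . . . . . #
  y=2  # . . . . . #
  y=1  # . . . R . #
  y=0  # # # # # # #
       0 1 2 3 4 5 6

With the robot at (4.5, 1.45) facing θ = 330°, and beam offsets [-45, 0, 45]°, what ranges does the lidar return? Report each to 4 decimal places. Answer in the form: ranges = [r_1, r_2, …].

ranges = [0.4659, 0.9000, 1.5529]

beam 1: φ=-45°, α=285°
  cosα=0.2588 sinα=-0.9659 | (4,1) | tMaxX 1.9319 tMaxY 0.4659 | tΔX 3.8637 tΔY 1.0353
    t=0.4659 [y] (4,0) — stop
  → r_1 = 0.4659
beam 2: φ=0°, α=330°
  cosα=0.8660 sinα=-0.5000 | (4,1) | tMaxX 0.5774 tMaxY 0.9000 | tΔX 1.1547 tΔY 2.0000
    t=0.5774 [x] (5,1)
    t=0.9000 [y] (5,0) — stop
  → r_2 = 0.9000
beam 3: φ=45°, α=15°
  cosα=0.9659 sinα=0.2588 | (4,1) | tMaxX 0.5176 tMaxY 2.1250 | tΔX 1.0353 tΔY 3.8637
    t=0.5176 [x] (5,1)
    t=1.5529 [x] (6,1) — stop
  → r_3 = 1.5529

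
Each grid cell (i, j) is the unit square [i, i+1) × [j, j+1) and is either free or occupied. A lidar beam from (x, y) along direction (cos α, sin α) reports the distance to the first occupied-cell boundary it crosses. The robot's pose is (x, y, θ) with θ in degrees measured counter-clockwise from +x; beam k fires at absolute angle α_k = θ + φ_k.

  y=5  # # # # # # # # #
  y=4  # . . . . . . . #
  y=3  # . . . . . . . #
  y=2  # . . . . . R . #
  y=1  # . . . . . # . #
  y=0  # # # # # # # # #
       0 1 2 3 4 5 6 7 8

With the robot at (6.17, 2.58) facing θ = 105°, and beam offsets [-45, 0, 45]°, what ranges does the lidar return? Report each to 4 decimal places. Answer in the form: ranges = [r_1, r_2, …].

beam 1: φ=-45°, α=60°
  cosα=0.5000 sinα=0.8660 | (6,2) | tMaxX 1.6600 tMaxY 0.4850 | tΔX 2.0000 tΔY 1.1547
    t=0.4850 [y] (6,3)
    t=1.6397 [y] (6,4)
    t=1.6600 [x] (7,4)
    t=2.7944 [y] (7,5) — stop
  → r_1 = 2.7944
beam 2: φ=0°, α=105°
  cosα=-0.2588 sinα=0.9659 | (6,2) | tMaxX 0.6568 tMaxY 0.4348 | tΔX 3.8637 tΔY 1.0353
    t=0.4348 [y] (6,3)
    t=0.6568 [x] (5,3)
    t=1.4701 [y] (5,4)
    t=2.5054 [y] (5,5) — stop
  → r_2 = 2.5054
beam 3: φ=45°, α=150°
  cosα=-0.8660 sinα=0.5000 | (6,2) | tMaxX 0.1963 tMaxY 0.8400 | tΔX 1.1547 tΔY 2.0000
    t=0.1963 [x] (5,2)
    t=0.8400 [y] (5,3)
    t=1.3510 [x] (4,3)
    t=2.5057 [x] (3,3)
    t=2.8400 [y] (3,4)
    t=3.6604 [x] (2,4)
    t=4.8151 [x] (1,4)
    t=4.8400 [y] (1,5) — stop
  → r_3 = 4.8400

ranges = [2.7944, 2.5054, 4.8400]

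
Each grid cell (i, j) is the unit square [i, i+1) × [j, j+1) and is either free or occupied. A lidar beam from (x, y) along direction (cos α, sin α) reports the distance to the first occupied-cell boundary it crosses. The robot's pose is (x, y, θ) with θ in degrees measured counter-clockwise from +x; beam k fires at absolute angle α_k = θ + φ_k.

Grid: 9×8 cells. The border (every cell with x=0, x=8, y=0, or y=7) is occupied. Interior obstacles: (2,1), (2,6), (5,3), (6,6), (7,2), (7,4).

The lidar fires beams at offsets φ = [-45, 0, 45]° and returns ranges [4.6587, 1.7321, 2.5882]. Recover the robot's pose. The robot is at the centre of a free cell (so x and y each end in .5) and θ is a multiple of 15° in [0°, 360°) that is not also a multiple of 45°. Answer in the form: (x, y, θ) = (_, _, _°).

(x, y, θ) = (4.5, 5.5, 300°)

The pose lattice has 36·16 = 576 candidates. Test each by forward raycasting.
  (6.5, 1.5, 240°): beam 1 = 1.9319 ≠ 4.6587 ✗
  (7.5, 1.5, 165°): beam 1 = 0.5774 ≠ 4.6587 ✗
  (1.5, 4.5, 255°): beam 1 = 0.5774 ≠ 4.6587 ✗
  …
  (4.5, 5.5, 300°): r_1=4.6587, r_2=1.7321, r_3=2.5882 — all match ✓
Only this pose fits every beam.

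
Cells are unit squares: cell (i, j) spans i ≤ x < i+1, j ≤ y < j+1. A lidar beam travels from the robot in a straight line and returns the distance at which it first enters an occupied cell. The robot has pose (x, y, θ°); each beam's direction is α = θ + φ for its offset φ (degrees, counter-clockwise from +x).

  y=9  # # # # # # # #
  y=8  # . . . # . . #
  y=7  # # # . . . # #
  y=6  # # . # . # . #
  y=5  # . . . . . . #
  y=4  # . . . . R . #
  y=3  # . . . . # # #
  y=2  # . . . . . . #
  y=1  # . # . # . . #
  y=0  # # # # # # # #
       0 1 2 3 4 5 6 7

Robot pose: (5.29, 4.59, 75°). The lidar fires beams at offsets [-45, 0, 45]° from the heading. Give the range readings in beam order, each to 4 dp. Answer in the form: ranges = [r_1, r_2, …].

ranges = [1.9745, 1.4597, 2.5800]

beam 1: φ=-45°, α=30°
  dir = (cos 30°, sin 30°) = (0.8660, 0.5000); from cell (5,4)
  next x-line at t=0.8198, next y-line at t=0.8200; Δt_x=1.1547, Δt_y=2.0000
    x: enter (6,4) at t=0.8198
    y: enter (6,5) at t=0.8200
    x: enter (7,5) at t=1.9745 ← occupied
  → r_1 = 1.9745
beam 2: φ=0°, α=75°
  dir = (cos 75°, sin 75°) = (0.2588, 0.9659); from cell (5,4)
  next x-line at t=2.7432, next y-line at t=0.4245; Δt_x=3.8637, Δt_y=1.0353
    y: enter (5,5) at t=0.4245
    y: enter (5,6) at t=1.4597 ← occupied
  → r_2 = 1.4597
beam 3: φ=45°, α=120°
  dir = (cos 120°, sin 120°) = (-0.5000, 0.8660); from cell (5,4)
  next x-line at t=0.5800, next y-line at t=0.4734; Δt_x=2.0000, Δt_y=1.1547
    y: enter (5,5) at t=0.4734
    x: enter (4,5) at t=0.5800
    y: enter (4,6) at t=1.6281
    x: enter (3,6) at t=2.5800 ← occupied
  → r_3 = 2.5800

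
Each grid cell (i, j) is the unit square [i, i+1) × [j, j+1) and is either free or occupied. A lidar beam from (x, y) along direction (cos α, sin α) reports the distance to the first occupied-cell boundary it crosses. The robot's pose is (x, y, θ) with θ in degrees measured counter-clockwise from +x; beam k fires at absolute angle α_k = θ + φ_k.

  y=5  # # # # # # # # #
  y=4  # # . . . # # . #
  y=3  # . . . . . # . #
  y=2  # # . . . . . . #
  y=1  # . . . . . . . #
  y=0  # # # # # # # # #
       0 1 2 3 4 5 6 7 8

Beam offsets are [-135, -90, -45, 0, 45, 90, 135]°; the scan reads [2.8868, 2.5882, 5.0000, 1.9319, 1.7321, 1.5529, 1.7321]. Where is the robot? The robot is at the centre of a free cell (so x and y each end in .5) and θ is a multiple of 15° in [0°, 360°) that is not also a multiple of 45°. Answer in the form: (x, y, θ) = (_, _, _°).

(x, y, θ) = (3.5, 3.5, 15°)

Candidates: 23 free-cell centres × 16 headings = 368 poses. Raycast each; keep the one whose scan matches to 4 dp.
  (3.5, 4.5, 285°): beam 1 = 1.0000 ≠ 2.8868 ✗
  (6.5, 2.5, 255°): beam 1 = 0.5774 ≠ 2.8868 ✗
  (4.5, 2.5, 15°): beam 1 = 1.7321 ≠ 2.8868 ✗
  (7.5, 2.5, 105°): beam 1 = 0.5774 ≠ 2.8868 ✗
  (4.5, 3.5, 105°): beam 1 = 4.0415 ≠ 2.8868 ✗
  …
  (3.5, 3.5, 15°): r_1=2.8868, r_2=2.5882, r_3=5.0000, r_4=1.9319, r_5=1.7321, r_6=1.5529, r_7=1.7321 — all match ✓
Only this pose fits every beam.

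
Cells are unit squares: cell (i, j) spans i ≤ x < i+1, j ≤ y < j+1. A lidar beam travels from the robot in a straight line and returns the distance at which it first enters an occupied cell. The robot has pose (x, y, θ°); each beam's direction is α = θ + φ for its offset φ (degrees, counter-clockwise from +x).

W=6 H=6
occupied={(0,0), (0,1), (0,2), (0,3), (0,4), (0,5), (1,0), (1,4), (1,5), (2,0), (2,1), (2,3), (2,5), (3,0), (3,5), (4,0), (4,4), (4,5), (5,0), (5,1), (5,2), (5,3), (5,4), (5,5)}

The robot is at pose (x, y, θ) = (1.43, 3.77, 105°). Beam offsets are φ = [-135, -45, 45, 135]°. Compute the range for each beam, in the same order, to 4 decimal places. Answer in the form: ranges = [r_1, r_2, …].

beam 1: φ=-135°, α=330°
  cosα=0.8660 sinα=-0.5000 | (1,3) | tMaxX 0.6582 tMaxY 1.5400 | tΔX 1.1547 tΔY 2.0000
    t=0.6582 [x] (2,3) — stop
  → r_1 = 0.6582
beam 2: φ=-45°, α=60°
  cosα=0.5000 sinα=0.8660 | (1,3) | tMaxX 1.1400 tMaxY 0.2656 | tΔX 2.0000 tΔY 1.1547
    t=0.2656 [y] (1,4) — stop
  → r_2 = 0.2656
beam 3: φ=45°, α=150°
  cosα=-0.8660 sinα=0.5000 | (1,3) | tMaxX 0.4965 tMaxY 0.4600 | tΔX 1.1547 tΔY 2.0000
    t=0.4600 [y] (1,4) — stop
  → r_3 = 0.4600
beam 4: φ=135°, α=240°
  cosα=-0.5000 sinα=-0.8660 | (1,3) | tMaxX 0.8600 tMaxY 0.8891 | tΔX 2.0000 tΔY 1.1547
    t=0.8600 [x] (0,3) — stop
  → r_4 = 0.8600

ranges = [0.6582, 0.2656, 0.4600, 0.8600]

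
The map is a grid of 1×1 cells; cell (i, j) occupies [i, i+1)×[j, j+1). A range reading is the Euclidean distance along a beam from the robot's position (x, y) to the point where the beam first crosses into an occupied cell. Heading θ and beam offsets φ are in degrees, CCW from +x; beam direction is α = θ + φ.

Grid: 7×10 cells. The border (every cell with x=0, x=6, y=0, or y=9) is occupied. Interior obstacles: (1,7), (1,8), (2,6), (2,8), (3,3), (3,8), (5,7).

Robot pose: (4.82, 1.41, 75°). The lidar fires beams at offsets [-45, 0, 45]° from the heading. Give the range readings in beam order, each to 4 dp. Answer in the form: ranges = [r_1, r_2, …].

beam 1: φ=-45°, α=30°
  direction (0.8660, 0.5000); cell (4,1); t to first gridline: x 0.2078, y 1.1800 (then +1.1547 / +2.0000)
    (5,1) via x @ 0.2078
    (5,2) via y @ 1.1800
    (6,2) via x @ 1.3625  # hit
  → r_1 = 1.3625
beam 2: φ=0°, α=75°
  direction (0.2588, 0.9659); cell (4,1); t to first gridline: x 0.6955, y 0.6108 (then +3.8637 / +1.0353)
    (4,2) via y @ 0.6108
    (5,2) via x @ 0.6955
    (5,3) via y @ 1.6461
    (5,4) via y @ 2.6814
    (5,5) via y @ 3.7166
    (6,5) via x @ 4.5592  # hit
  → r_2 = 4.5592
beam 3: φ=45°, α=120°
  direction (-0.5000, 0.8660); cell (4,1); t to first gridline: x 1.6400, y 0.6813 (then +2.0000 / +1.1547)
    (4,2) via y @ 0.6813
    (3,2) via x @ 1.6400
    (3,3) via y @ 1.8360  # hit
  → r_3 = 1.8360

ranges = [1.3625, 4.5592, 1.8360]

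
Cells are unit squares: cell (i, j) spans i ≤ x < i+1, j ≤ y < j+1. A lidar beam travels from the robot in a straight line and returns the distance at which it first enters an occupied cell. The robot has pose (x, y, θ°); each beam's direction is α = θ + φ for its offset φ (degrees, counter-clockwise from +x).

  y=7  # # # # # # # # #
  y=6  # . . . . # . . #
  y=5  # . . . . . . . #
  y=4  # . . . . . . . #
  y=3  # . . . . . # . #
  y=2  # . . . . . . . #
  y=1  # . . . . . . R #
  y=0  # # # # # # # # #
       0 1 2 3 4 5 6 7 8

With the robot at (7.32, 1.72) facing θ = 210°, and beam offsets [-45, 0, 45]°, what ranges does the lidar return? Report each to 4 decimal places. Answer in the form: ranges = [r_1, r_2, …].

beam 1: φ=-45°, α=165°
  cosα=-0.9659 sinα=0.2588 | (7,1) | tMaxX 0.3313 tMaxY 1.0818 | tΔX 1.0353 tΔY 3.8637
    t=0.3313 [x] (6,1)
    t=1.0818 [y] (6,2)
    t=1.3666 [x] (5,2)
    t=2.4018 [x] (4,2)
    t=3.4371 [x] (3,2)
    t=4.4724 [x] (2,2)
    t=4.9455 [y] (2,3)
    t=5.5077 [x] (1,3)
    t=6.5429 [x] (0,3) — stop
  → r_1 = 6.5429
beam 2: φ=0°, α=210°
  cosα=-0.8660 sinα=-0.5000 | (7,1) | tMaxX 0.3695 tMaxY 1.4400 | tΔX 1.1547 tΔY 2.0000
    t=0.3695 [x] (6,1)
    t=1.4400 [y] (6,0) — stop
  → r_2 = 1.4400
beam 3: φ=45°, α=255°
  cosα=-0.2588 sinα=-0.9659 | (7,1) | tMaxX 1.2364 tMaxY 0.7454 | tΔX 3.8637 tΔY 1.0353
    t=0.7454 [y] (7,0) — stop
  → r_3 = 0.7454

ranges = [6.5429, 1.4400, 0.7454]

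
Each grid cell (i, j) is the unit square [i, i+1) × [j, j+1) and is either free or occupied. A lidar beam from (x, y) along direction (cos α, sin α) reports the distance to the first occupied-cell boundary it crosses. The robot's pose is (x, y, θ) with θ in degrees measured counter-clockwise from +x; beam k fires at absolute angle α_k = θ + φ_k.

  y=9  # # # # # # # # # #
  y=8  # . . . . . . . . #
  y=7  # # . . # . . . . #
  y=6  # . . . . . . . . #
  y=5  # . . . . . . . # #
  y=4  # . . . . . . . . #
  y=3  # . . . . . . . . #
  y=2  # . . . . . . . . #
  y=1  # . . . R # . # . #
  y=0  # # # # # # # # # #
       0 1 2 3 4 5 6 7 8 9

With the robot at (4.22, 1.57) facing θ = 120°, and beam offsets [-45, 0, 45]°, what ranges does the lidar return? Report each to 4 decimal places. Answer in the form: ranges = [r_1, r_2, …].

ranges = [7.6921, 6.2700, 3.3336]

beam 1: φ=-45°, α=75°
  cosα=0.2588 sinα=0.9659 | (4,1) | tMaxX 3.0137 tMaxY 0.4452 | tΔX 3.8637 tΔY 1.0353
    t=0.4452 [y] (4,2)
    t=1.4804 [y] (4,3)
    t=2.5157 [y] (4,4)
    t=3.0137 [x] (5,4)
    t=3.5510 [y] (5,5)
    t=4.5863 [y] (5,6)
    t=5.6215 [y] (5,7)
    t=6.6568 [y] (5,8)
    t=6.8774 [x] (6,8)
    t=7.6921 [y] (6,9) — stop
  → r_1 = 7.6921
beam 2: φ=0°, α=120°
  cosα=-0.5000 sinα=0.8660 | (4,1) | tMaxX 0.4400 tMaxY 0.4965 | tΔX 2.0000 tΔY 1.1547
    t=0.4400 [x] (3,1)
    t=0.4965 [y] (3,2)
    t=1.6512 [y] (3,3)
    t=2.4400 [x] (2,3)
    t=2.8059 [y] (2,4)
    t=3.9606 [y] (2,5)
    t=4.4400 [x] (1,5)
    t=5.1153 [y] (1,6)
    t=6.2700 [y] (1,7) — stop
  → r_2 = 6.2700
beam 3: φ=45°, α=165°
  cosα=-0.9659 sinα=0.2588 | (4,1) | tMaxX 0.2278 tMaxY 1.6614 | tΔX 1.0353 tΔY 3.8637
    t=0.2278 [x] (3,1)
    t=1.2630 [x] (2,1)
    t=1.6614 [y] (2,2)
    t=2.2983 [x] (1,2)
    t=3.3336 [x] (0,2) — stop
  → r_3 = 3.3336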